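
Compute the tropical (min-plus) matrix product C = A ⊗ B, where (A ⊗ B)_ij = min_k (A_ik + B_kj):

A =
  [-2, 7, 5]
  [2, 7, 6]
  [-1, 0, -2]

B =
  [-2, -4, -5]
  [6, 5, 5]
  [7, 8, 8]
A ⊗ B =
  [-4, -6, -7]
  [0, -2, -3]
  [-3, -5, -6]

Apply the min-plus product entry-by-entry:
  C[0][0] = min over k of (A[0][0] + B[0][0] = -2 + -2 = -4, A[0][1] + B[1][0] = 7 + 6 = 13, A[0][2] + B[2][0] = 5 + 7 = 12) = -4 (attained at k = 0)
  C[0][1] = min over k of (A[0][0] + B[0][1] = -2 + -4 = -6, A[0][1] + B[1][1] = 7 + 5 = 12, A[0][2] + B[2][1] = 5 + 8 = 13) = -6 (attained at k = 0)
  C[0][2] = min over k of (A[0][0] + B[0][2] = -2 + -5 = -7, A[0][1] + B[1][2] = 7 + 5 = 12, A[0][2] + B[2][2] = 5 + 8 = 13) = -7 (attained at k = 0)
  C[1][0] = min over k of (A[1][0] + B[0][0] = 2 + -2 = 0, A[1][1] + B[1][0] = 7 + 6 = 13, A[1][2] + B[2][0] = 6 + 7 = 13) = 0 (attained at k = 0)
  C[1][1] = min over k of (A[1][0] + B[0][1] = 2 + -4 = -2, A[1][1] + B[1][1] = 7 + 5 = 12, A[1][2] + B[2][1] = 6 + 8 = 14) = -2 (attained at k = 0)
  C[1][2] = min over k of (A[1][0] + B[0][2] = 2 + -5 = -3, A[1][1] + B[1][2] = 7 + 5 = 12, A[1][2] + B[2][2] = 6 + 8 = 14) = -3 (attained at k = 0)
  C[2][0] = min over k of (A[2][0] + B[0][0] = -1 + -2 = -3, A[2][1] + B[1][0] = 0 + 6 = 6, A[2][2] + B[2][0] = -2 + 7 = 5) = -3 (attained at k = 0)
  C[2][1] = min over k of (A[2][0] + B[0][1] = -1 + -4 = -5, A[2][1] + B[1][1] = 0 + 5 = 5, A[2][2] + B[2][1] = -2 + 8 = 6) = -5 (attained at k = 0)
  C[2][2] = min over k of (A[2][0] + B[0][2] = -1 + -5 = -6, A[2][1] + B[1][2] = 0 + 5 = 5, A[2][2] + B[2][2] = -2 + 8 = 6) = -6 (attained at k = 0)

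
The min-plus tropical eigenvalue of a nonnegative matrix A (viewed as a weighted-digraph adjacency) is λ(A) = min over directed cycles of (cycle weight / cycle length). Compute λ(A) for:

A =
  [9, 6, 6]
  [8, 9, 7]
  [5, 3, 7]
λ(A) = 5

Enumerate directed cycles and compute their means (weight / length). Sample:
  cycle 0 → 0: weight = 9, length = 1, mean = 9/1 ≈ 9.000
  cycle 1 → 1: weight = 9, length = 1, mean = 9/1 ≈ 9.000
  cycle 2 → 2: weight = 7, length = 1, mean = 7/1 ≈ 7.000
  cycle 0 → 1 → 0: weight = 14, length = 2, mean = 14/2 ≈ 7.000
  cycle 0 → 2 → 0: weight = 11, length = 2, mean = 11/2 ≈ 5.500
  cycle 1 → 0 → 1: weight = 14, length = 2, mean = 14/2 ≈ 7.000
Minimum mean = 5.000, attained e.g. along the cycle 1 → 2 → 1 with weight 10 and length 2. So λ(A) = 10/2 = 5.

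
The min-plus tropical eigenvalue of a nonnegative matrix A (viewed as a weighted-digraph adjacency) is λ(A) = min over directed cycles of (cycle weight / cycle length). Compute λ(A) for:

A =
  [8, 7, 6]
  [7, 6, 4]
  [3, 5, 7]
λ(A) = 9/2

Enumerate directed cycles and compute their means (weight / length). Sample:
  cycle 0 → 0: weight = 8, length = 1, mean = 8/1 ≈ 8.000
  cycle 1 → 1: weight = 6, length = 1, mean = 6/1 ≈ 6.000
  cycle 2 → 2: weight = 7, length = 1, mean = 7/1 ≈ 7.000
  cycle 0 → 1 → 0: weight = 14, length = 2, mean = 14/2 ≈ 7.000
  cycle 0 → 2 → 0: weight = 9, length = 2, mean = 9/2 ≈ 4.500
  cycle 1 → 0 → 1: weight = 14, length = 2, mean = 14/2 ≈ 7.000
Minimum mean = 4.500, attained e.g. along the cycle 0 → 2 → 0 with weight 9 and length 2. So λ(A) = 9/2 = 9/2.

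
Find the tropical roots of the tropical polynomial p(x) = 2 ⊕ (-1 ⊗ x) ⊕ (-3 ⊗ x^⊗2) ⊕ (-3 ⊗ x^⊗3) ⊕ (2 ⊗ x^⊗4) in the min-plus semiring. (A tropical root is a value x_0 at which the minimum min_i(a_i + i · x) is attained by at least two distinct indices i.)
Roots: {-5, 0, 2, 3}

Each tropical root is a break point of the lower envelope of the lines y = a_i + i · x (there are 5 lines, with slopes 0, 1, ..., 4). Only the lines that attain the minimum somewhere contribute to roots; other lines are dominated. Here the surviving (envelope) indices are i = 4, i = 3, i = 2, i = 1, i = 0.
Intersections between consecutive envelope lines give the roots: for adjacent envelope indices i < j the intersection is x = (a_i − a_j) / (j − i). Reading off the sorted break points: {-5, 0, 2, 3}.
Verification: at each break x_0, at least two indices attain the minimum of min_i(a_i + i · x_0).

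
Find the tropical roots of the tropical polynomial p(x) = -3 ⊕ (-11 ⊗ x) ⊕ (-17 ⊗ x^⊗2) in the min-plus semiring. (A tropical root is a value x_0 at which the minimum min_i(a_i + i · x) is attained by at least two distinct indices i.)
Roots: {6, 8}

Each tropical root is a break point of the lower envelope of the lines y = a_i + i · x (there are 3 lines, with slopes 0, 1, ..., 2). Only the lines that attain the minimum somewhere contribute to roots; other lines are dominated. Here the surviving (envelope) indices are i = 2, i = 1, i = 0.
Intersections between consecutive envelope lines give the roots: for adjacent envelope indices i < j the intersection is x = (a_i − a_j) / (j − i). Reading off the sorted break points: {6, 8}.
Verification: at each break x_0, at least two indices attain the minimum of min_i(a_i + i · x_0).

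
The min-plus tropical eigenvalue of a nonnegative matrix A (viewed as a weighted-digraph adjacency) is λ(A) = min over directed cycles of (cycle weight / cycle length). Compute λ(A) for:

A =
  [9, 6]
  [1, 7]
λ(A) = 7/2

Enumerate directed cycles and compute their means (weight / length). Sample:
  cycle 0 → 0: weight = 9, length = 1, mean = 9/1 ≈ 9.000
  cycle 1 → 1: weight = 7, length = 1, mean = 7/1 ≈ 7.000
  cycle 0 → 1 → 0: weight = 7, length = 2, mean = 7/2 ≈ 3.500
  cycle 1 → 0 → 1: weight = 7, length = 2, mean = 7/2 ≈ 3.500
Minimum mean = 3.500, attained e.g. along the cycle 0 → 1 → 0 with weight 7 and length 2. So λ(A) = 7/2 = 7/2.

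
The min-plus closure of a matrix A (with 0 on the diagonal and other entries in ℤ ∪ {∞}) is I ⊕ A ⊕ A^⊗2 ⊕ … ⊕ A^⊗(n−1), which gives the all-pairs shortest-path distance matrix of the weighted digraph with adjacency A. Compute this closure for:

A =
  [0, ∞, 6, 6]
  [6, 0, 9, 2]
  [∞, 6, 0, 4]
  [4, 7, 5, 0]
Closure =
  [0, 12, 6, 6]
  [6, 0, 7, 2]
  [8, 6, 0, 4]
  [4, 7, 5, 0]

This is the Floyd-Warshall all-pairs shortest-path computation. For each intermediate vertex k = 0, 1, …, 3, update dist[i][j] ← min(dist[i][j], dist[i][k] + dist[k][j]). The final matrix gives, for each (i, j), the minimum total weight of any directed path from i to j (possibly empty when i = j).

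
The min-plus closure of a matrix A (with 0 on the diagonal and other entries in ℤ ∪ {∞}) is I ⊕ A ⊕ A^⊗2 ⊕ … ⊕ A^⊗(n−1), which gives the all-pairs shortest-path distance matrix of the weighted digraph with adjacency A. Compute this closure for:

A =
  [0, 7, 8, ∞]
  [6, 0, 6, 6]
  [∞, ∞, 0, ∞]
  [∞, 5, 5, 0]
Closure =
  [0, 7, 8, 13]
  [6, 0, 6, 6]
  [∞, ∞, 0, ∞]
  [11, 5, 5, 0]

This is the Floyd-Warshall all-pairs shortest-path computation. For each intermediate vertex k = 0, 1, …, 3, update dist[i][j] ← min(dist[i][j], dist[i][k] + dist[k][j]). The final matrix gives, for each (i, j), the minimum total weight of any directed path from i to j (possibly empty when i = j).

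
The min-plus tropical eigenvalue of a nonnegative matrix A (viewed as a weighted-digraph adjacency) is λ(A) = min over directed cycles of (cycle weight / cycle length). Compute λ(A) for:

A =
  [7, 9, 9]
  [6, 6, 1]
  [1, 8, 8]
λ(A) = 11/3

Enumerate directed cycles and compute their means (weight / length). Sample:
  cycle 0 → 0: weight = 7, length = 1, mean = 7/1 ≈ 7.000
  cycle 1 → 1: weight = 6, length = 1, mean = 6/1 ≈ 6.000
  cycle 2 → 2: weight = 8, length = 1, mean = 8/1 ≈ 8.000
  cycle 0 → 1 → 0: weight = 15, length = 2, mean = 15/2 ≈ 7.500
  cycle 0 → 2 → 0: weight = 10, length = 2, mean = 10/2 ≈ 5.000
  cycle 1 → 0 → 1: weight = 15, length = 2, mean = 15/2 ≈ 7.500
Minimum mean = 3.667, attained e.g. along the cycle 0 → 1 → 2 → 0 with weight 11 and length 3. So λ(A) = 11/3 = 11/3.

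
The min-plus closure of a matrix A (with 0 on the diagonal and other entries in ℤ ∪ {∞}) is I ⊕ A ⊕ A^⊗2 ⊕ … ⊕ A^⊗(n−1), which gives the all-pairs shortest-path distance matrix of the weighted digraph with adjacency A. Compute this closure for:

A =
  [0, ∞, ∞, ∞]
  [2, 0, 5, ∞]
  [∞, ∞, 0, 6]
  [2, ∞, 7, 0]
Closure =
  [0, ∞, ∞, ∞]
  [2, 0, 5, 11]
  [8, ∞, 0, 6]
  [2, ∞, 7, 0]

This is the Floyd-Warshall all-pairs shortest-path computation. For each intermediate vertex k = 0, 1, …, 3, update dist[i][j] ← min(dist[i][j], dist[i][k] + dist[k][j]). The final matrix gives, for each (i, j), the minimum total weight of any directed path from i to j (possibly empty when i = j).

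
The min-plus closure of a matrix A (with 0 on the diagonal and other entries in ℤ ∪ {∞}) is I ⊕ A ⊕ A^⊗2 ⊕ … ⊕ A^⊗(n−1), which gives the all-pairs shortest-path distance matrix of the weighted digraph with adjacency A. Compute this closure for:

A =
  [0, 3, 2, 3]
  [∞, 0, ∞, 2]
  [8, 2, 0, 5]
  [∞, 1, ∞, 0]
Closure =
  [0, 3, 2, 3]
  [∞, 0, ∞, 2]
  [8, 2, 0, 4]
  [∞, 1, ∞, 0]

This is the Floyd-Warshall all-pairs shortest-path computation. For each intermediate vertex k = 0, 1, …, 3, update dist[i][j] ← min(dist[i][j], dist[i][k] + dist[k][j]). The final matrix gives, for each (i, j), the minimum total weight of any directed path from i to j (possibly empty when i = j).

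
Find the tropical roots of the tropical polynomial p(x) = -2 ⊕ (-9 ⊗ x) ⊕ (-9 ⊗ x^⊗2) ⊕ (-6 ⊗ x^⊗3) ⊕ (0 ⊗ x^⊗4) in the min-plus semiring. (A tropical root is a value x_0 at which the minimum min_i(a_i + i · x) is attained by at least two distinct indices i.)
Roots: {-6, -3, 0, 7}

Each tropical root is a break point of the lower envelope of the lines y = a_i + i · x (there are 5 lines, with slopes 0, 1, ..., 4). Only the lines that attain the minimum somewhere contribute to roots; other lines are dominated. Here the surviving (envelope) indices are i = 4, i = 3, i = 2, i = 1, i = 0.
Intersections between consecutive envelope lines give the roots: for adjacent envelope indices i < j the intersection is x = (a_i − a_j) / (j − i). Reading off the sorted break points: {-6, -3, 0, 7}.
Verification: at each break x_0, at least two indices attain the minimum of min_i(a_i + i · x_0).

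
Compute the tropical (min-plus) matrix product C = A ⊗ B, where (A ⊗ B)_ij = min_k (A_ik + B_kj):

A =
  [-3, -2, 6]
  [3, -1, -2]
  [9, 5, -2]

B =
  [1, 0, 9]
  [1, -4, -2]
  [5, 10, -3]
A ⊗ B =
  [-2, -6, -4]
  [0, -5, -5]
  [3, 1, -5]

Apply the min-plus product entry-by-entry:
  C[0][0] = min over k of (A[0][0] + B[0][0] = -3 + 1 = -2, A[0][1] + B[1][0] = -2 + 1 = -1, A[0][2] + B[2][0] = 6 + 5 = 11) = -2 (attained at k = 0)
  C[0][1] = min over k of (A[0][0] + B[0][1] = -3 + 0 = -3, A[0][1] + B[1][1] = -2 + -4 = -6, A[0][2] + B[2][1] = 6 + 10 = 16) = -6 (attained at k = 1)
  C[0][2] = min over k of (A[0][0] + B[0][2] = -3 + 9 = 6, A[0][1] + B[1][2] = -2 + -2 = -4, A[0][2] + B[2][2] = 6 + -3 = 3) = -4 (attained at k = 1)
  C[1][0] = min over k of (A[1][0] + B[0][0] = 3 + 1 = 4, A[1][1] + B[1][0] = -1 + 1 = 0, A[1][2] + B[2][0] = -2 + 5 = 3) = 0 (attained at k = 1)
  C[1][1] = min over k of (A[1][0] + B[0][1] = 3 + 0 = 3, A[1][1] + B[1][1] = -1 + -4 = -5, A[1][2] + B[2][1] = -2 + 10 = 8) = -5 (attained at k = 1)
  C[1][2] = min over k of (A[1][0] + B[0][2] = 3 + 9 = 12, A[1][1] + B[1][2] = -1 + -2 = -3, A[1][2] + B[2][2] = -2 + -3 = -5) = -5 (attained at k = 2)
  C[2][0] = min over k of (A[2][0] + B[0][0] = 9 + 1 = 10, A[2][1] + B[1][0] = 5 + 1 = 6, A[2][2] + B[2][0] = -2 + 5 = 3) = 3 (attained at k = 2)
  C[2][1] = min over k of (A[2][0] + B[0][1] = 9 + 0 = 9, A[2][1] + B[1][1] = 5 + -4 = 1, A[2][2] + B[2][1] = -2 + 10 = 8) = 1 (attained at k = 1)
  C[2][2] = min over k of (A[2][0] + B[0][2] = 9 + 9 = 18, A[2][1] + B[1][2] = 5 + -2 = 3, A[2][2] + B[2][2] = -2 + -3 = -5) = -5 (attained at k = 2)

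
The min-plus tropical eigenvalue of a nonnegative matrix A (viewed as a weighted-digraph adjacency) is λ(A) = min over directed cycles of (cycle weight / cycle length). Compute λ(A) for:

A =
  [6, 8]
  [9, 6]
λ(A) = 6

Enumerate directed cycles and compute their means (weight / length). Sample:
  cycle 0 → 0: weight = 6, length = 1, mean = 6/1 ≈ 6.000
  cycle 1 → 1: weight = 6, length = 1, mean = 6/1 ≈ 6.000
  cycle 0 → 1 → 0: weight = 17, length = 2, mean = 17/2 ≈ 8.500
  cycle 1 → 0 → 1: weight = 17, length = 2, mean = 17/2 ≈ 8.500
Minimum mean = 6.000, attained e.g. along the cycle 0 → 0 with weight 6 and length 1. So λ(A) = 6/1 = 6.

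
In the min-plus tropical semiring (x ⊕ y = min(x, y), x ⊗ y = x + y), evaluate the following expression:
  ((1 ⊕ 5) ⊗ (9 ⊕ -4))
((1 ⊕ 5) ⊗ (9 ⊕ -4)) = -3

Expand innermost to outermost. Recall ⊕ takes the minimum of its arguments and ⊗ takes their sum. Working out the expression ((1 ⊕ 5) ⊗ (9 ⊕ -4)) gives -3.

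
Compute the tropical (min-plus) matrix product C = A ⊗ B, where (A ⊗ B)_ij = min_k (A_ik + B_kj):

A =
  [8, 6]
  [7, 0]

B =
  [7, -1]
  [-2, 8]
A ⊗ B =
  [4, 7]
  [-2, 6]

Apply the min-plus product entry-by-entry:
  C[0][0] = min over k of (A[0][0] + B[0][0] = 8 + 7 = 15, A[0][1] + B[1][0] = 6 + -2 = 4) = 4 (attained at k = 1)
  C[0][1] = min over k of (A[0][0] + B[0][1] = 8 + -1 = 7, A[0][1] + B[1][1] = 6 + 8 = 14) = 7 (attained at k = 0)
  C[1][0] = min over k of (A[1][0] + B[0][0] = 7 + 7 = 14, A[1][1] + B[1][0] = 0 + -2 = -2) = -2 (attained at k = 1)
  C[1][1] = min over k of (A[1][0] + B[0][1] = 7 + -1 = 6, A[1][1] + B[1][1] = 0 + 8 = 8) = 6 (attained at k = 0)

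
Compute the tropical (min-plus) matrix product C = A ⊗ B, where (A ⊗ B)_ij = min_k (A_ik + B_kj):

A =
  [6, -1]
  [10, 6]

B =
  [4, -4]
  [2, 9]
A ⊗ B =
  [1, 2]
  [8, 6]

Apply the min-plus product entry-by-entry:
  C[0][0] = min over k of (A[0][0] + B[0][0] = 6 + 4 = 10, A[0][1] + B[1][0] = -1 + 2 = 1) = 1 (attained at k = 1)
  C[0][1] = min over k of (A[0][0] + B[0][1] = 6 + -4 = 2, A[0][1] + B[1][1] = -1 + 9 = 8) = 2 (attained at k = 0)
  C[1][0] = min over k of (A[1][0] + B[0][0] = 10 + 4 = 14, A[1][1] + B[1][0] = 6 + 2 = 8) = 8 (attained at k = 1)
  C[1][1] = min over k of (A[1][0] + B[0][1] = 10 + -4 = 6, A[1][1] + B[1][1] = 6 + 9 = 15) = 6 (attained at k = 0)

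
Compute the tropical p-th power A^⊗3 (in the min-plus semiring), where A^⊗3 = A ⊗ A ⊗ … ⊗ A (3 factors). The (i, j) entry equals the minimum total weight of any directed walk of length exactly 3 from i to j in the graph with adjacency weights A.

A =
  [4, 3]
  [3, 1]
A^⊗3 =
  [7, 5]
  [5, 3]

Each entry (A^⊗3)_ij equals the minimum over all length-3 walks i = v_0 → v_1 → … → v_3 = j of Σ_t A[v_t][v_{t+1}]. For example, for (i, j) = (0, 1) we minimise over 4 possible intermediate vertex sequences; the minimum is 5, attained along the walk 0 → 1 → 1 → 1.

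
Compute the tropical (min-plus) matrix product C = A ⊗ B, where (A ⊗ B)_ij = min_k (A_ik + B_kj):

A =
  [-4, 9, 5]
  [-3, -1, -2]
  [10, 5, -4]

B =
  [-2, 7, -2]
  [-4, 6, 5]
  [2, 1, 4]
A ⊗ B =
  [-6, 3, -6]
  [-5, -1, -5]
  [-2, -3, 0]

Apply the min-plus product entry-by-entry:
  C[0][0] = min over k of (A[0][0] + B[0][0] = -4 + -2 = -6, A[0][1] + B[1][0] = 9 + -4 = 5, A[0][2] + B[2][0] = 5 + 2 = 7) = -6 (attained at k = 0)
  C[0][1] = min over k of (A[0][0] + B[0][1] = -4 + 7 = 3, A[0][1] + B[1][1] = 9 + 6 = 15, A[0][2] + B[2][1] = 5 + 1 = 6) = 3 (attained at k = 0)
  C[0][2] = min over k of (A[0][0] + B[0][2] = -4 + -2 = -6, A[0][1] + B[1][2] = 9 + 5 = 14, A[0][2] + B[2][2] = 5 + 4 = 9) = -6 (attained at k = 0)
  C[1][0] = min over k of (A[1][0] + B[0][0] = -3 + -2 = -5, A[1][1] + B[1][0] = -1 + -4 = -5, A[1][2] + B[2][0] = -2 + 2 = 0) = -5 (attained at k = 0)
  C[1][1] = min over k of (A[1][0] + B[0][1] = -3 + 7 = 4, A[1][1] + B[1][1] = -1 + 6 = 5, A[1][2] + B[2][1] = -2 + 1 = -1) = -1 (attained at k = 2)
  C[1][2] = min over k of (A[1][0] + B[0][2] = -3 + -2 = -5, A[1][1] + B[1][2] = -1 + 5 = 4, A[1][2] + B[2][2] = -2 + 4 = 2) = -5 (attained at k = 0)
  C[2][0] = min over k of (A[2][0] + B[0][0] = 10 + -2 = 8, A[2][1] + B[1][0] = 5 + -4 = 1, A[2][2] + B[2][0] = -4 + 2 = -2) = -2 (attained at k = 2)
  C[2][1] = min over k of (A[2][0] + B[0][1] = 10 + 7 = 17, A[2][1] + B[1][1] = 5 + 6 = 11, A[2][2] + B[2][1] = -4 + 1 = -3) = -3 (attained at k = 2)
  C[2][2] = min over k of (A[2][0] + B[0][2] = 10 + -2 = 8, A[2][1] + B[1][2] = 5 + 5 = 10, A[2][2] + B[2][2] = -4 + 4 = 0) = 0 (attained at k = 2)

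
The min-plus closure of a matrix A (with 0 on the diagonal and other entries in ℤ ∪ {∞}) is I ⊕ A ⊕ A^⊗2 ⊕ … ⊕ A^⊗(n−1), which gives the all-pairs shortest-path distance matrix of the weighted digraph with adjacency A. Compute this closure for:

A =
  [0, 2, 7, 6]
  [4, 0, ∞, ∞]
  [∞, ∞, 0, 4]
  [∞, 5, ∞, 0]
Closure =
  [0, 2, 7, 6]
  [4, 0, 11, 10]
  [13, 9, 0, 4]
  [9, 5, 16, 0]

This is the Floyd-Warshall all-pairs shortest-path computation. For each intermediate vertex k = 0, 1, …, 3, update dist[i][j] ← min(dist[i][j], dist[i][k] + dist[k][j]). The final matrix gives, for each (i, j), the minimum total weight of any directed path from i to j (possibly empty when i = j).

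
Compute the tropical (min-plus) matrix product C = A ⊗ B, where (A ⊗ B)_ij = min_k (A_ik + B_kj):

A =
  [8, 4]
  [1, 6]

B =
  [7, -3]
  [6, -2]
A ⊗ B =
  [10, 2]
  [8, -2]

Apply the min-plus product entry-by-entry:
  C[0][0] = min over k of (A[0][0] + B[0][0] = 8 + 7 = 15, A[0][1] + B[1][0] = 4 + 6 = 10) = 10 (attained at k = 1)
  C[0][1] = min over k of (A[0][0] + B[0][1] = 8 + -3 = 5, A[0][1] + B[1][1] = 4 + -2 = 2) = 2 (attained at k = 1)
  C[1][0] = min over k of (A[1][0] + B[0][0] = 1 + 7 = 8, A[1][1] + B[1][0] = 6 + 6 = 12) = 8 (attained at k = 0)
  C[1][1] = min over k of (A[1][0] + B[0][1] = 1 + -3 = -2, A[1][1] + B[1][1] = 6 + -2 = 4) = -2 (attained at k = 0)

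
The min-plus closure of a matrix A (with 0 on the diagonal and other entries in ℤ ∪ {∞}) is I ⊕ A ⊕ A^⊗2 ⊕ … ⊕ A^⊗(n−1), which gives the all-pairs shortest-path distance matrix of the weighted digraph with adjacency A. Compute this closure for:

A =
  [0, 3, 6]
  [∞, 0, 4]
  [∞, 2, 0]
Closure =
  [0, 3, 6]
  [∞, 0, 4]
  [∞, 2, 0]

This is the Floyd-Warshall all-pairs shortest-path computation. For each intermediate vertex k = 0, 1, …, 2, update dist[i][j] ← min(dist[i][j], dist[i][k] + dist[k][j]). The final matrix gives, for each (i, j), the minimum total weight of any directed path from i to j (possibly empty when i = j).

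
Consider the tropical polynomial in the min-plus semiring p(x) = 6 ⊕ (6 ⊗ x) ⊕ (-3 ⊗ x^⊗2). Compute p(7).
p(7) = 6

A tropical monomial a ⊗ x^⊗i evaluates to a + i · x. Evaluating each term at x = 7:
  Term 0 contributes 6 + 0 · 7 = 6
  Term 1 contributes 6 + 1 · 7 = 13
  Term 2 contributes -3 + 2 · 7 = 11
p(7) = ⊕ of these = min[6, 13, 11] = 6.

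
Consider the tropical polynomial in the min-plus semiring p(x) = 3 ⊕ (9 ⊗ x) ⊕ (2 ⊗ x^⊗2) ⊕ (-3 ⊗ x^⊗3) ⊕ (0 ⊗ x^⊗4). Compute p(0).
p(0) = -3

A tropical monomial a ⊗ x^⊗i evaluates to a + i · x. Evaluating each term at x = 0:
  Term 0 contributes 3 + 0 · 0 = 3
  Term 1 contributes 9 + 1 · 0 = 9
  Term 2 contributes 2 + 2 · 0 = 2
  Term 3 contributes -3 + 3 · 0 = -3
  Term 4 contributes 0 + 4 · 0 = 0
p(0) = ⊕ of these = min[3, 9, 2, -3, 0] = -3.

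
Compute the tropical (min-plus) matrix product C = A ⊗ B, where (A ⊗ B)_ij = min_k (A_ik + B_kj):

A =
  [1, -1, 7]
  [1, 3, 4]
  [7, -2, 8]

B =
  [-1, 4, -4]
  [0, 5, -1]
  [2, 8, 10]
A ⊗ B =
  [-1, 4, -3]
  [0, 5, -3]
  [-2, 3, -3]

Apply the min-plus product entry-by-entry:
  C[0][0] = min over k of (A[0][0] + B[0][0] = 1 + -1 = 0, A[0][1] + B[1][0] = -1 + 0 = -1, A[0][2] + B[2][0] = 7 + 2 = 9) = -1 (attained at k = 1)
  C[0][1] = min over k of (A[0][0] + B[0][1] = 1 + 4 = 5, A[0][1] + B[1][1] = -1 + 5 = 4, A[0][2] + B[2][1] = 7 + 8 = 15) = 4 (attained at k = 1)
  C[0][2] = min over k of (A[0][0] + B[0][2] = 1 + -4 = -3, A[0][1] + B[1][2] = -1 + -1 = -2, A[0][2] + B[2][2] = 7 + 10 = 17) = -3 (attained at k = 0)
  C[1][0] = min over k of (A[1][0] + B[0][0] = 1 + -1 = 0, A[1][1] + B[1][0] = 3 + 0 = 3, A[1][2] + B[2][0] = 4 + 2 = 6) = 0 (attained at k = 0)
  C[1][1] = min over k of (A[1][0] + B[0][1] = 1 + 4 = 5, A[1][1] + B[1][1] = 3 + 5 = 8, A[1][2] + B[2][1] = 4 + 8 = 12) = 5 (attained at k = 0)
  C[1][2] = min over k of (A[1][0] + B[0][2] = 1 + -4 = -3, A[1][1] + B[1][2] = 3 + -1 = 2, A[1][2] + B[2][2] = 4 + 10 = 14) = -3 (attained at k = 0)
  C[2][0] = min over k of (A[2][0] + B[0][0] = 7 + -1 = 6, A[2][1] + B[1][0] = -2 + 0 = -2, A[2][2] + B[2][0] = 8 + 2 = 10) = -2 (attained at k = 1)
  C[2][1] = min over k of (A[2][0] + B[0][1] = 7 + 4 = 11, A[2][1] + B[1][1] = -2 + 5 = 3, A[2][2] + B[2][1] = 8 + 8 = 16) = 3 (attained at k = 1)
  C[2][2] = min over k of (A[2][0] + B[0][2] = 7 + -4 = 3, A[2][1] + B[1][2] = -2 + -1 = -3, A[2][2] + B[2][2] = 8 + 10 = 18) = -3 (attained at k = 1)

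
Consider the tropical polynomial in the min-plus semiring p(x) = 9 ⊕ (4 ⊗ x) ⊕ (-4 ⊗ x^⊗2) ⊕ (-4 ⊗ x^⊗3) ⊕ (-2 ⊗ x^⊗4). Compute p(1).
p(1) = -2

A tropical monomial a ⊗ x^⊗i evaluates to a + i · x. Evaluating each term at x = 1:
  Term 0 contributes 9 + 0 · 1 = 9
  Term 1 contributes 4 + 1 · 1 = 5
  Term 2 contributes -4 + 2 · 1 = -2
  Term 3 contributes -4 + 3 · 1 = -1
  Term 4 contributes -2 + 4 · 1 = 2
p(1) = ⊕ of these = min[9, 5, -2, -1, 2] = -2.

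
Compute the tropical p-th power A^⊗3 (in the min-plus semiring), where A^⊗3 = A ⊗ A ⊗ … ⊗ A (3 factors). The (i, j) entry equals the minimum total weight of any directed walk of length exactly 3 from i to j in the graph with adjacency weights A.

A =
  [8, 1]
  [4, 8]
A^⊗3 =
  [13, 6]
  [9, 13]

Each entry (A^⊗3)_ij equals the minimum over all length-3 walks i = v_0 → v_1 → … → v_3 = j of Σ_t A[v_t][v_{t+1}]. For example, for (i, j) = (0, 1) we minimise over 4 possible intermediate vertex sequences; the minimum is 6, attained along the walk 0 → 1 → 0 → 1.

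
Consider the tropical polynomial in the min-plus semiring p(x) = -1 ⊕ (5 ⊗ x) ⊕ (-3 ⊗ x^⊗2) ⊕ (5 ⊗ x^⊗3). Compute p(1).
p(1) = -1

A tropical monomial a ⊗ x^⊗i evaluates to a + i · x. Evaluating each term at x = 1:
  Term 0 contributes -1 + 0 · 1 = -1
  Term 1 contributes 5 + 1 · 1 = 6
  Term 2 contributes -3 + 2 · 1 = -1
  Term 3 contributes 5 + 3 · 1 = 8
p(1) = ⊕ of these = min[-1, 6, -1, 8] = -1.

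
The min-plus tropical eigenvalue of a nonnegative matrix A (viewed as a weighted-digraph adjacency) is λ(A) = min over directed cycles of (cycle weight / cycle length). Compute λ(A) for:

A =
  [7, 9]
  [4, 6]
λ(A) = 6

Enumerate directed cycles and compute their means (weight / length). Sample:
  cycle 0 → 0: weight = 7, length = 1, mean = 7/1 ≈ 7.000
  cycle 1 → 1: weight = 6, length = 1, mean = 6/1 ≈ 6.000
  cycle 0 → 1 → 0: weight = 13, length = 2, mean = 13/2 ≈ 6.500
  cycle 1 → 0 → 1: weight = 13, length = 2, mean = 13/2 ≈ 6.500
Minimum mean = 6.000, attained e.g. along the cycle 1 → 1 with weight 6 and length 1. So λ(A) = 6/1 = 6.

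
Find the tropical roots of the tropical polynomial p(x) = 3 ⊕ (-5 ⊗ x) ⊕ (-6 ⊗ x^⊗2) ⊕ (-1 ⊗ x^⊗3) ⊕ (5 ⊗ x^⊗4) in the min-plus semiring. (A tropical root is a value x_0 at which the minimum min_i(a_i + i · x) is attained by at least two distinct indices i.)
Roots: {-6, -5, 1, 8}

Each tropical root is a break point of the lower envelope of the lines y = a_i + i · x (there are 5 lines, with slopes 0, 1, ..., 4). Only the lines that attain the minimum somewhere contribute to roots; other lines are dominated. Here the surviving (envelope) indices are i = 4, i = 3, i = 2, i = 1, i = 0.
Intersections between consecutive envelope lines give the roots: for adjacent envelope indices i < j the intersection is x = (a_i − a_j) / (j − i). Reading off the sorted break points: {-6, -5, 1, 8}.
Verification: at each break x_0, at least two indices attain the minimum of min_i(a_i + i · x_0).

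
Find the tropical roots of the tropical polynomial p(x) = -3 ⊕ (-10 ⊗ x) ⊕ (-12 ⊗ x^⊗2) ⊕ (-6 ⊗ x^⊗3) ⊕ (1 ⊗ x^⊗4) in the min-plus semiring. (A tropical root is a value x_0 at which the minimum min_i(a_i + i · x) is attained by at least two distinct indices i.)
Roots: {-7, -6, 2, 7}

Each tropical root is a break point of the lower envelope of the lines y = a_i + i · x (there are 5 lines, with slopes 0, 1, ..., 4). Only the lines that attain the minimum somewhere contribute to roots; other lines are dominated. Here the surviving (envelope) indices are i = 4, i = 3, i = 2, i = 1, i = 0.
Intersections between consecutive envelope lines give the roots: for adjacent envelope indices i < j the intersection is x = (a_i − a_j) / (j − i). Reading off the sorted break points: {-7, -6, 2, 7}.
Verification: at each break x_0, at least two indices attain the minimum of min_i(a_i + i · x_0).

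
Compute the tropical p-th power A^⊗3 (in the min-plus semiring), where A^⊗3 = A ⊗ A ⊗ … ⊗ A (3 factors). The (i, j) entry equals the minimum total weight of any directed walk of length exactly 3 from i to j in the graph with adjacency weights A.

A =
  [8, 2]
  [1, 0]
A^⊗3 =
  [3, 2]
  [1, 0]

Each entry (A^⊗3)_ij equals the minimum over all length-3 walks i = v_0 → v_1 → … → v_3 = j of Σ_t A[v_t][v_{t+1}]. For example, for (i, j) = (0, 1) we minimise over 4 possible intermediate vertex sequences; the minimum is 2, attained along the walk 0 → 1 → 1 → 1.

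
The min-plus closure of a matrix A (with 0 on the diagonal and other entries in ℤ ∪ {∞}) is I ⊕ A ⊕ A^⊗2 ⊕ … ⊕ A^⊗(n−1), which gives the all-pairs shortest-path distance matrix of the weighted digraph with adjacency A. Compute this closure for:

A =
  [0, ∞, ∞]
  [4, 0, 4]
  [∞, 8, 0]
Closure =
  [0, ∞, ∞]
  [4, 0, 4]
  [12, 8, 0]

This is the Floyd-Warshall all-pairs shortest-path computation. For each intermediate vertex k = 0, 1, …, 2, update dist[i][j] ← min(dist[i][j], dist[i][k] + dist[k][j]). The final matrix gives, for each (i, j), the minimum total weight of any directed path from i to j (possibly empty when i = j).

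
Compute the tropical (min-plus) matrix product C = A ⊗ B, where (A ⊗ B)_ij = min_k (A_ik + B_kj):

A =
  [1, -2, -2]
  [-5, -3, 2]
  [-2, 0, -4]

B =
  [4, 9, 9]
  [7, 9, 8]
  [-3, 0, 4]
A ⊗ B =
  [-5, -2, 2]
  [-1, 2, 4]
  [-7, -4, 0]

Apply the min-plus product entry-by-entry:
  C[0][0] = min over k of (A[0][0] + B[0][0] = 1 + 4 = 5, A[0][1] + B[1][0] = -2 + 7 = 5, A[0][2] + B[2][0] = -2 + -3 = -5) = -5 (attained at k = 2)
  C[0][1] = min over k of (A[0][0] + B[0][1] = 1 + 9 = 10, A[0][1] + B[1][1] = -2 + 9 = 7, A[0][2] + B[2][1] = -2 + 0 = -2) = -2 (attained at k = 2)
  C[0][2] = min over k of (A[0][0] + B[0][2] = 1 + 9 = 10, A[0][1] + B[1][2] = -2 + 8 = 6, A[0][2] + B[2][2] = -2 + 4 = 2) = 2 (attained at k = 2)
  C[1][0] = min over k of (A[1][0] + B[0][0] = -5 + 4 = -1, A[1][1] + B[1][0] = -3 + 7 = 4, A[1][2] + B[2][0] = 2 + -3 = -1) = -1 (attained at k = 0)
  C[1][1] = min over k of (A[1][0] + B[0][1] = -5 + 9 = 4, A[1][1] + B[1][1] = -3 + 9 = 6, A[1][2] + B[2][1] = 2 + 0 = 2) = 2 (attained at k = 2)
  C[1][2] = min over k of (A[1][0] + B[0][2] = -5 + 9 = 4, A[1][1] + B[1][2] = -3 + 8 = 5, A[1][2] + B[2][2] = 2 + 4 = 6) = 4 (attained at k = 0)
  C[2][0] = min over k of (A[2][0] + B[0][0] = -2 + 4 = 2, A[2][1] + B[1][0] = 0 + 7 = 7, A[2][2] + B[2][0] = -4 + -3 = -7) = -7 (attained at k = 2)
  C[2][1] = min over k of (A[2][0] + B[0][1] = -2 + 9 = 7, A[2][1] + B[1][1] = 0 + 9 = 9, A[2][2] + B[2][1] = -4 + 0 = -4) = -4 (attained at k = 2)
  C[2][2] = min over k of (A[2][0] + B[0][2] = -2 + 9 = 7, A[2][1] + B[1][2] = 0 + 8 = 8, A[2][2] + B[2][2] = -4 + 4 = 0) = 0 (attained at k = 2)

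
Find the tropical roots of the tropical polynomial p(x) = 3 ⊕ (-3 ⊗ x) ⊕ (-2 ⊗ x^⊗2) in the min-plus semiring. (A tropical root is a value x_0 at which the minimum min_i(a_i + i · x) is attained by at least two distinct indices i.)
Roots: {-1, 6}

Each tropical root is a break point of the lower envelope of the lines y = a_i + i · x (there are 3 lines, with slopes 0, 1, ..., 2). Only the lines that attain the minimum somewhere contribute to roots; other lines are dominated. Here the surviving (envelope) indices are i = 2, i = 1, i = 0.
Intersections between consecutive envelope lines give the roots: for adjacent envelope indices i < j the intersection is x = (a_i − a_j) / (j − i). Reading off the sorted break points: {-1, 6}.
Verification: at each break x_0, at least two indices attain the minimum of min_i(a_i + i · x_0).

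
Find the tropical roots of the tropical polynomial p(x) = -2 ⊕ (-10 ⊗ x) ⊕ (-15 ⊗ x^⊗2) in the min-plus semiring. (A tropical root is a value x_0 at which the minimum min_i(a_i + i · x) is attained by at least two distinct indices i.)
Roots: {5, 8}

Each tropical root is a break point of the lower envelope of the lines y = a_i + i · x (there are 3 lines, with slopes 0, 1, ..., 2). Only the lines that attain the minimum somewhere contribute to roots; other lines are dominated. Here the surviving (envelope) indices are i = 2, i = 1, i = 0.
Intersections between consecutive envelope lines give the roots: for adjacent envelope indices i < j the intersection is x = (a_i − a_j) / (j − i). Reading off the sorted break points: {5, 8}.
Verification: at each break x_0, at least two indices attain the minimum of min_i(a_i + i · x_0).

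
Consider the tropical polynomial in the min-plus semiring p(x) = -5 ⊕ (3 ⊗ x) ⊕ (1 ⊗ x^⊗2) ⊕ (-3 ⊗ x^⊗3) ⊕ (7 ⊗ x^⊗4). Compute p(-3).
p(-3) = -12

A tropical monomial a ⊗ x^⊗i evaluates to a + i · x. Evaluating each term at x = -3:
  Term 0 contributes -5 + 0 · -3 = -5
  Term 1 contributes 3 + 1 · -3 = 0
  Term 2 contributes 1 + 2 · -3 = -5
  Term 3 contributes -3 + 3 · -3 = -12
  Term 4 contributes 7 + 4 · -3 = -5
p(-3) = ⊕ of these = min[-5, 0, -5, -12, -5] = -12.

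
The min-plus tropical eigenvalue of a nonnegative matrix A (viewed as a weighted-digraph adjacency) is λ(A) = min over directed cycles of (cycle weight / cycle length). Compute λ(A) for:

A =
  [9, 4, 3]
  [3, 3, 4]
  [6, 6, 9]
λ(A) = 3

Enumerate directed cycles and compute their means (weight / length). Sample:
  cycle 0 → 0: weight = 9, length = 1, mean = 9/1 ≈ 9.000
  cycle 1 → 1: weight = 3, length = 1, mean = 3/1 ≈ 3.000
  cycle 2 → 2: weight = 9, length = 1, mean = 9/1 ≈ 9.000
  cycle 0 → 1 → 0: weight = 7, length = 2, mean = 7/2 ≈ 3.500
  cycle 0 → 2 → 0: weight = 9, length = 2, mean = 9/2 ≈ 4.500
  cycle 1 → 0 → 1: weight = 7, length = 2, mean = 7/2 ≈ 3.500
Minimum mean = 3.000, attained e.g. along the cycle 1 → 1 with weight 3 and length 1. So λ(A) = 3/1 = 3.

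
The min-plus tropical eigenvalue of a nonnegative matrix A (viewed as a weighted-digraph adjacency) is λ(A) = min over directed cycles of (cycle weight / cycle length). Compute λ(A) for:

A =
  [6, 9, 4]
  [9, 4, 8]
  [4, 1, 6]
λ(A) = 4

Enumerate directed cycles and compute their means (weight / length). Sample:
  cycle 0 → 0: weight = 6, length = 1, mean = 6/1 ≈ 6.000
  cycle 1 → 1: weight = 4, length = 1, mean = 4/1 ≈ 4.000
  cycle 2 → 2: weight = 6, length = 1, mean = 6/1 ≈ 6.000
  cycle 0 → 1 → 0: weight = 18, length = 2, mean = 18/2 ≈ 9.000
  cycle 0 → 2 → 0: weight = 8, length = 2, mean = 8/2 ≈ 4.000
  cycle 1 → 0 → 1: weight = 18, length = 2, mean = 18/2 ≈ 9.000
Minimum mean = 4.000, attained e.g. along the cycle 1 → 1 with weight 4 and length 1. So λ(A) = 4/1 = 4.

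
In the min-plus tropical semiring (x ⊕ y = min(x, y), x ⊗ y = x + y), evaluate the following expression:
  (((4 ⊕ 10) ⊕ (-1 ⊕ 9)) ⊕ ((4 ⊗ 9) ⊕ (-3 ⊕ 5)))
(((4 ⊕ 10) ⊕ (-1 ⊕ 9)) ⊕ ((4 ⊗ 9) ⊕ (-3 ⊕ 5))) = -3

Expand innermost to outermost. Recall ⊕ takes the minimum of its arguments and ⊗ takes their sum. Working out the expression (((4 ⊕ 10) ⊕ (-1 ⊕ 9)) ⊕ ((4 ⊗ 9) ⊕ (-3 ⊕ 5))) gives -3.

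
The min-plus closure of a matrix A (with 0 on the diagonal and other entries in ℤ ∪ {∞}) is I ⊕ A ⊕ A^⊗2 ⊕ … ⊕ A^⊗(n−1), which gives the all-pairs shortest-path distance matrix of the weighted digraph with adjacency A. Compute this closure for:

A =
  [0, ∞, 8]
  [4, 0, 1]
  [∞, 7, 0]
Closure =
  [0, 15, 8]
  [4, 0, 1]
  [11, 7, 0]

This is the Floyd-Warshall all-pairs shortest-path computation. For each intermediate vertex k = 0, 1, …, 2, update dist[i][j] ← min(dist[i][j], dist[i][k] + dist[k][j]). The final matrix gives, for each (i, j), the minimum total weight of any directed path from i to j (possibly empty when i = j).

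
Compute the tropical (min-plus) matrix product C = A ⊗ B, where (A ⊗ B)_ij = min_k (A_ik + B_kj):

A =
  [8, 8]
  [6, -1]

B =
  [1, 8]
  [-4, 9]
A ⊗ B =
  [4, 16]
  [-5, 8]

Apply the min-plus product entry-by-entry:
  C[0][0] = min over k of (A[0][0] + B[0][0] = 8 + 1 = 9, A[0][1] + B[1][0] = 8 + -4 = 4) = 4 (attained at k = 1)
  C[0][1] = min over k of (A[0][0] + B[0][1] = 8 + 8 = 16, A[0][1] + B[1][1] = 8 + 9 = 17) = 16 (attained at k = 0)
  C[1][0] = min over k of (A[1][0] + B[0][0] = 6 + 1 = 7, A[1][1] + B[1][0] = -1 + -4 = -5) = -5 (attained at k = 1)
  C[1][1] = min over k of (A[1][0] + B[0][1] = 6 + 8 = 14, A[1][1] + B[1][1] = -1 + 9 = 8) = 8 (attained at k = 1)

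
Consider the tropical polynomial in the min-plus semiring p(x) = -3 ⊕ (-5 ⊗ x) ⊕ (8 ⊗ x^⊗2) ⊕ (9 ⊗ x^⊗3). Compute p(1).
p(1) = -4

A tropical monomial a ⊗ x^⊗i evaluates to a + i · x. Evaluating each term at x = 1:
  Term 0 contributes -3 + 0 · 1 = -3
  Term 1 contributes -5 + 1 · 1 = -4
  Term 2 contributes 8 + 2 · 1 = 10
  Term 3 contributes 9 + 3 · 1 = 12
p(1) = ⊕ of these = min[-3, -4, 10, 12] = -4.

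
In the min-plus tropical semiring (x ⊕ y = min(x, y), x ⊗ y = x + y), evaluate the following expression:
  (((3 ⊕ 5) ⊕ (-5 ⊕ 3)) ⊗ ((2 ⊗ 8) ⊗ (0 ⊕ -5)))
(((3 ⊕ 5) ⊕ (-5 ⊕ 3)) ⊗ ((2 ⊗ 8) ⊗ (0 ⊕ -5))) = 0

Expand innermost to outermost. Recall ⊕ takes the minimum of its arguments and ⊗ takes their sum. Working out the expression (((3 ⊕ 5) ⊕ (-5 ⊕ 3)) ⊗ ((2 ⊗ 8) ⊗ (0 ⊕ -5))) gives 0.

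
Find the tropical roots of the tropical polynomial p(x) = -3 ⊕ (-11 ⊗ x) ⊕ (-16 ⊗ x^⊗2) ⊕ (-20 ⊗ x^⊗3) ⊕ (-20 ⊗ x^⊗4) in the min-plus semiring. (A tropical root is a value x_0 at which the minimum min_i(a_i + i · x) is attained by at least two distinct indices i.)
Roots: {0, 4, 5, 8}

Each tropical root is a break point of the lower envelope of the lines y = a_i + i · x (there are 5 lines, with slopes 0, 1, ..., 4). Only the lines that attain the minimum somewhere contribute to roots; other lines are dominated. Here the surviving (envelope) indices are i = 4, i = 3, i = 2, i = 1, i = 0.
Intersections between consecutive envelope lines give the roots: for adjacent envelope indices i < j the intersection is x = (a_i − a_j) / (j − i). Reading off the sorted break points: {0, 4, 5, 8}.
Verification: at each break x_0, at least two indices attain the minimum of min_i(a_i + i · x_0).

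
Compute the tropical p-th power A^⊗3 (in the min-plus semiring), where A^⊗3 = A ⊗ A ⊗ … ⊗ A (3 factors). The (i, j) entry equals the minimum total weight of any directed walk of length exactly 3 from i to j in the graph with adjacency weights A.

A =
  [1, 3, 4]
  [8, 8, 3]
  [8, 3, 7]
A^⊗3 =
  [3, 5, 6]
  [10, 12, 9]
  [10, 9, 13]

Each entry (A^⊗3)_ij equals the minimum over all length-3 walks i = v_0 → v_1 → … → v_3 = j of Σ_t A[v_t][v_{t+1}]. For example, for (i, j) = (0, 2) we minimise over 9 possible intermediate vertex sequences; the minimum is 6, attained along the walk 0 → 0 → 0 → 2.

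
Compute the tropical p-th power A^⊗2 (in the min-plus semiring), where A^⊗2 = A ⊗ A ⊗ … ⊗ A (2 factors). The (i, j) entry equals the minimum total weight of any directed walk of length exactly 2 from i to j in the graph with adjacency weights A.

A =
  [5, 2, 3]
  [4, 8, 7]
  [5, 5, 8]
A^⊗2 =
  [6, 7, 8]
  [9, 6, 7]
  [9, 7, 8]

Each entry (A^⊗2)_ij equals the minimum over all length-2 walks i = v_0 → v_1 → … → v_2 = j of Σ_t A[v_t][v_{t+1}]. For example, for (i, j) = (0, 2) we minimise over 3 possible intermediate vertex sequences; the minimum is 8, attained along the walk 0 → 0 → 2.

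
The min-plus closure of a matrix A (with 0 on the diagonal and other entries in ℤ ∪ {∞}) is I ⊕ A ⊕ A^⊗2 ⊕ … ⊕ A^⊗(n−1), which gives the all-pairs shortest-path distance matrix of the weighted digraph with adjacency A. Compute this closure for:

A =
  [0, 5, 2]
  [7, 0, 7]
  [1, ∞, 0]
Closure =
  [0, 5, 2]
  [7, 0, 7]
  [1, 6, 0]

This is the Floyd-Warshall all-pairs shortest-path computation. For each intermediate vertex k = 0, 1, …, 2, update dist[i][j] ← min(dist[i][j], dist[i][k] + dist[k][j]). The final matrix gives, for each (i, j), the minimum total weight of any directed path from i to j (possibly empty when i = j).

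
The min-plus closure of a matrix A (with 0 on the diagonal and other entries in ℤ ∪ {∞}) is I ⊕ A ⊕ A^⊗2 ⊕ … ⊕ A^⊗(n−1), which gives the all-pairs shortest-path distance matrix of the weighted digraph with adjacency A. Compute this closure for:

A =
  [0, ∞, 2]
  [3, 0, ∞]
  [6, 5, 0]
Closure =
  [0, 7, 2]
  [3, 0, 5]
  [6, 5, 0]

This is the Floyd-Warshall all-pairs shortest-path computation. For each intermediate vertex k = 0, 1, …, 2, update dist[i][j] ← min(dist[i][j], dist[i][k] + dist[k][j]). The final matrix gives, for each (i, j), the minimum total weight of any directed path from i to j (possibly empty when i = j).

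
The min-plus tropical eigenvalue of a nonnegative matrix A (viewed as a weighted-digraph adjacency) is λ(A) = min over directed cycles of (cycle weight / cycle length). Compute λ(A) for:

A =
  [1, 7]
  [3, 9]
λ(A) = 1

Enumerate directed cycles and compute their means (weight / length). Sample:
  cycle 0 → 0: weight = 1, length = 1, mean = 1/1 ≈ 1.000
  cycle 1 → 1: weight = 9, length = 1, mean = 9/1 ≈ 9.000
  cycle 0 → 1 → 0: weight = 10, length = 2, mean = 10/2 ≈ 5.000
  cycle 1 → 0 → 1: weight = 10, length = 2, mean = 10/2 ≈ 5.000
Minimum mean = 1.000, attained e.g. along the cycle 0 → 0 with weight 1 and length 1. So λ(A) = 1/1 = 1.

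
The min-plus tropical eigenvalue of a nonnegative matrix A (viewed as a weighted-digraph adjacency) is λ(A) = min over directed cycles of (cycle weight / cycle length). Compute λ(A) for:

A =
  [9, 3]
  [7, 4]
λ(A) = 4

Enumerate directed cycles and compute their means (weight / length). Sample:
  cycle 0 → 0: weight = 9, length = 1, mean = 9/1 ≈ 9.000
  cycle 1 → 1: weight = 4, length = 1, mean = 4/1 ≈ 4.000
  cycle 0 → 1 → 0: weight = 10, length = 2, mean = 10/2 ≈ 5.000
  cycle 1 → 0 → 1: weight = 10, length = 2, mean = 10/2 ≈ 5.000
Minimum mean = 4.000, attained e.g. along the cycle 1 → 1 with weight 4 and length 1. So λ(A) = 4/1 = 4.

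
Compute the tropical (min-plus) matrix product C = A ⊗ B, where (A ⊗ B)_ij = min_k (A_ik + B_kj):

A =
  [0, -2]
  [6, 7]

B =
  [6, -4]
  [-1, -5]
A ⊗ B =
  [-3, -7]
  [6, 2]

Apply the min-plus product entry-by-entry:
  C[0][0] = min over k of (A[0][0] + B[0][0] = 0 + 6 = 6, A[0][1] + B[1][0] = -2 + -1 = -3) = -3 (attained at k = 1)
  C[0][1] = min over k of (A[0][0] + B[0][1] = 0 + -4 = -4, A[0][1] + B[1][1] = -2 + -5 = -7) = -7 (attained at k = 1)
  C[1][0] = min over k of (A[1][0] + B[0][0] = 6 + 6 = 12, A[1][1] + B[1][0] = 7 + -1 = 6) = 6 (attained at k = 1)
  C[1][1] = min over k of (A[1][0] + B[0][1] = 6 + -4 = 2, A[1][1] + B[1][1] = 7 + -5 = 2) = 2 (attained at k = 0)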